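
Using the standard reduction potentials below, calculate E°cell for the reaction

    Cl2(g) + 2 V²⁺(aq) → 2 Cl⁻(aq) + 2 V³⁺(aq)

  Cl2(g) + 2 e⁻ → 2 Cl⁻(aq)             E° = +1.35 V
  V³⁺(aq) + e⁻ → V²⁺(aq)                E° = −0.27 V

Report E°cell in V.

In the reaction as written, Cl2(g) is reduced (cathode) and V³⁺(aq) is produced by oxidation at the anode.
E°cell = E°(cathode) − E°(anode) = +1.35 − (−0.27) = +1.62 V.
The positive value indicates the reaction is spontaneous as written.

+1.62 V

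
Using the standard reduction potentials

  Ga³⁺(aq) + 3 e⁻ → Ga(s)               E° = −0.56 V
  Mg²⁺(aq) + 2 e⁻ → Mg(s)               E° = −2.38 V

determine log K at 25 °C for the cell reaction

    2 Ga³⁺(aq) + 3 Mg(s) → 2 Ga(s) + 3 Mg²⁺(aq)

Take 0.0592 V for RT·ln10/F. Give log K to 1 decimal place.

log K = 184.5

The Ga³⁺/Ga couple is reduced (cathode); E°cell = −0.56 − (−2.38) = +1.82 V with n = 6.
At equilibrium E = 0, so log K = nE°cell / 0.0592 = (6)(+1.82) / 0.0592 = 184.5.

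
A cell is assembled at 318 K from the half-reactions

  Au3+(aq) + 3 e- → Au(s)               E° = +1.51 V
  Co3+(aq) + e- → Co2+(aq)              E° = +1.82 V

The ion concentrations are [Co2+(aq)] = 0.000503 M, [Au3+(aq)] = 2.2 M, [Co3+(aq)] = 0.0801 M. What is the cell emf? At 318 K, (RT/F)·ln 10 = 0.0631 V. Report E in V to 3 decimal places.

+0.442 V

Since E°(Co³⁺/Co²⁺) > E°(Au³⁺/Au), Co³⁺/Co²⁺ serves as the cathode.
The standard potential is +1.82 − (+1.51) = +0.31 V and the balanced reaction transfers n = 3 electrons.
For the overall reaction 3 Co3+(aq) + Au(s) → 3 Co2+(aq) + Au3+(aq), Q = ([Co2+(aq)]^3·[Au3+(aq)]) / [Co3+(aq)]^3 = 5.45×10^−7, giving log Q = −6.264.
By the Nernst equation, E = +0.31 − (0.0631/3)·(−6.264) = +0.442 V.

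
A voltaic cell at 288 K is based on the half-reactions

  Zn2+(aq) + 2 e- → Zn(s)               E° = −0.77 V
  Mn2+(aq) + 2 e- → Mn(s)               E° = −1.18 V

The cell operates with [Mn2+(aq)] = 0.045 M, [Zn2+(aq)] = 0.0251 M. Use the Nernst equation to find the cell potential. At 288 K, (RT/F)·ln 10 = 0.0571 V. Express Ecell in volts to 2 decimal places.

+0.40 V

Zn²⁺/Zn is reduced (cathode, E° = −0.77 V) and Mn²⁺/Mn is oxidized (anode).
E°cell = E°cat − E°an = −0.77 − (−1.18) = +0.41 V; n = 2.
The balanced reaction is Zn2+(aq) + Mn(s) → Zn(s) + Mn2+(aq), so Q = [Mn2+(aq)] / [Zn2+(aq)] = 1.79 and log Q = 0.254.
Applying E = E° − (RT ln10/nF)·log Q gives +0.41 − (0.0571/2)(0.254) = +0.40 V.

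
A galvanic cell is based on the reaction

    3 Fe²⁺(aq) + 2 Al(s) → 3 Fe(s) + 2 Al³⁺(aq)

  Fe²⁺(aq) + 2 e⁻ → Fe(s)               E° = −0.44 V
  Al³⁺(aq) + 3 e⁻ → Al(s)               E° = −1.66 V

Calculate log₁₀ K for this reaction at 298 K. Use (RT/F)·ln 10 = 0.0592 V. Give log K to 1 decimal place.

The Fe²⁺/Fe couple is reduced (cathode); E°cell = −0.44 − (−1.66) = +1.22 V with n = 6.
At equilibrium E = 0, so log K = nE°cell / 0.0592 = (6)(+1.22) / 0.0592 = 123.6.

log K = 123.6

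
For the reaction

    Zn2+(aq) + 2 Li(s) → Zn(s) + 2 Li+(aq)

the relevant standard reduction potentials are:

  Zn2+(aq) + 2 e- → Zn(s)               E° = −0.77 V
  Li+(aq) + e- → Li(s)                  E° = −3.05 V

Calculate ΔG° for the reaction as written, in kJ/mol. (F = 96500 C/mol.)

−440 kJ/mol

In the reaction as written Zn2+(aq) is reduced, so the Zn²⁺/Zn couple is the cathode and Li⁺/Li is the anode.
E°cell = −0.77 − (−3.05) = +2.28 V; balancing electrons gives n = 2.
ΔG° = −nFE°cell = −(2)(96500)(+2.28) J/mol = −440 kJ/mol.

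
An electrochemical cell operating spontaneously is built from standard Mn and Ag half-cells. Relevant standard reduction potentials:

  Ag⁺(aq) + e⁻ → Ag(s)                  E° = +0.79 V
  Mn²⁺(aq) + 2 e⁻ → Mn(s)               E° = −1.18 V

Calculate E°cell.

Of the two couples in this cell, the one with the more positive reduction potential is reduced at the cathode: here that is Ag⁺/Ag (+0.79 V); Mn²⁺/Mn (−1.18 V) is the anode.
E°cell = E°(cathode) − E°(anode) = +0.79 − (−1.18) = +1.97 V.

+1.97 V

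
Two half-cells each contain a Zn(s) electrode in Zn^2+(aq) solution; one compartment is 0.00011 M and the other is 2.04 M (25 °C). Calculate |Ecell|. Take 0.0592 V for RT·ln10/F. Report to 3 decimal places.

For a concentration cell E°cell = 0, since both electrodes use the same couple.
The compartment with the higher Zn^2+(aq) concentration (2.04 M) acts as the cathode; ions are reduced there and produced at the dilute (0.00011 M) anode.
With n = 2, Ecell = −(0.0592/2)·log([dilute]/[conc]) = −(0.0592/2)·log(0.00011/2.04) = +0.126 V.

0.126 V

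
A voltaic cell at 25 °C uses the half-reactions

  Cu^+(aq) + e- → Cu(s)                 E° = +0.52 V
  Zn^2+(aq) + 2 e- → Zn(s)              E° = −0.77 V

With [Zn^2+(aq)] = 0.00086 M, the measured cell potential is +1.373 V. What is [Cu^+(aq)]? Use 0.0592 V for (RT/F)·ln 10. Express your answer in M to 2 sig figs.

The Cu⁺/Cu couple has the larger reduction potential, so it is the cathode: E°cell = +0.52 − (−0.77) = +1.29 V and n = 2.
Since E = E° − (0.0592/n)·log Q, log Q = n(E° − E)/0.0592 = −2.804.
Balancing electrons gives 2 Cu^+(aq) + Zn(s) → 2 Cu(s) + Zn^2+(aq); thus Q = [Zn^2+(aq)] / [Cu^+(aq)]^2.
Solving for the unknown gives log [Cu^+(aq)] = −0.131, so [Cu^+(aq)] ≈ 0.74 M.

0.74 M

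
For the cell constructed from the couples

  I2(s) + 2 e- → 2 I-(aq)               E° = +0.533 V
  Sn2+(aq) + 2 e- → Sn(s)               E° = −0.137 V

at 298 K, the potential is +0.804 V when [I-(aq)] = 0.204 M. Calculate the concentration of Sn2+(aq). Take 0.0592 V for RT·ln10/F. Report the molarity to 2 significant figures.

I₂/I⁻ is the cathode (higher E°); E°cell = +0.533 − (−0.137) = +0.670 V with n = 2.
Rearranging E = E° − (0.0592/n)·log Q gives log Q = 2(+0.670 − (+0.804))/0.0592 = −4.527.
For I2(s) + Sn(s) → 2 I-(aq) + Sn2+(aq), the reaction quotient is Q = [I-(aq)]^2·[Sn2+(aq)].
Substituting the known concentrations and solving, log [Sn2+(aq)] = −3.146 and [Sn2+(aq)] = 0.00071 M.

0.00071 M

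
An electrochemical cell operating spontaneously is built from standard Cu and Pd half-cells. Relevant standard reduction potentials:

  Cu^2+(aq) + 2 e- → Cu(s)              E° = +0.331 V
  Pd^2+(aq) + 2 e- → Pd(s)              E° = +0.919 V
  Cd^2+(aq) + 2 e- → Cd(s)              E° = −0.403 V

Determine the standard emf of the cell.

+0.588 V

Of the two couples in this cell, the one with the more positive reduction potential is reduced at the cathode: here that is Pd²⁺/Pd (+0.919 V); Cu²⁺/Cu (+0.331 V) is the anode.
E°cell = E°(cathode) − E°(anode) = +0.919 − (+0.331) = +0.588 V.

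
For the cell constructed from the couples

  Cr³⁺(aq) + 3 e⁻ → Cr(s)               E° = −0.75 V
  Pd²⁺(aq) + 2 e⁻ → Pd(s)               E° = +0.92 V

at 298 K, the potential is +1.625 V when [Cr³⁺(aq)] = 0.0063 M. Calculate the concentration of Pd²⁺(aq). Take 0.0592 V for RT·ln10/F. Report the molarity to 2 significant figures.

With Pd²⁺/Pd at the cathode and Cr³⁺/Cr at the anode, E°cell = +0.92 − (−0.75) = +1.67 V (n = 6).
Since E = E° − (0.0592/n)·log Q, log Q = n(E° − E)/0.0592 = 4.561.
Balancing electrons gives 3 Pd²⁺(aq) + 2 Cr(s) → 3 Pd(s) + 2 Cr³⁺(aq); thus Q = [Cr³⁺(aq)]^2 / [Pd²⁺(aq)]^3.
Isolating [Pd²⁺(aq)] in Q = 10^{4.561} yields log [Pd²⁺(aq)] = −2.987, i.e. 0.0010 M.

0.0010 M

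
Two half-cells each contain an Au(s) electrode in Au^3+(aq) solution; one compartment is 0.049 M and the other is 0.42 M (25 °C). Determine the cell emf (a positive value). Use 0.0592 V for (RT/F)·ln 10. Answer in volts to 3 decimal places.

0.018 V

For a concentration cell E°cell = 0, since both electrodes use the same couple.
The compartment with the higher Au^3+(aq) concentration (0.42 M) acts as the cathode; ions are reduced there and produced at the dilute (0.049 M) anode.
With n = 3, Ecell = −(0.0592/3)·log([dilute]/[conc]) = −(0.0592/3)·log(0.049/0.42) = +0.018 V.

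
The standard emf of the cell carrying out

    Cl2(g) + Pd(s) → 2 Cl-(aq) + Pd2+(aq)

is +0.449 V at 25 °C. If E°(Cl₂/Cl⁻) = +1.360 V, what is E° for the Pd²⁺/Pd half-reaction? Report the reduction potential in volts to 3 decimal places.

In the reaction as written the Cl₂/Cl⁻ couple is reduced (cathode) and Pd²⁺/Pd is oxidized (anode), so E°cell = E°(Cl₂/Cl⁻) − E°(Pd²⁺/Pd).
E°(Pd²⁺/Pd) = E°(cathode) − E°cell = +1.360 − (+0.449) = +0.911 V.

+0.911 V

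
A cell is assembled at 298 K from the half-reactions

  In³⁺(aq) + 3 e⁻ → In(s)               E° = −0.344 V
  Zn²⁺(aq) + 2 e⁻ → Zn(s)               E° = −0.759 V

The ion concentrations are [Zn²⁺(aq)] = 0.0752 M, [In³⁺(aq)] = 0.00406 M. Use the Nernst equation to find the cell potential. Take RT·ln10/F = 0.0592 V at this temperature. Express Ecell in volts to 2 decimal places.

+0.40 V

In³⁺/In is reduced (cathode, E° = −0.344 V) and Zn²⁺/Zn is oxidized (anode).
The standard potential is −0.344 − (−0.759) = +0.415 V and the balanced reaction transfers n = 6 electrons.
The balanced reaction is 2 In³⁺(aq) + 3 Zn(s) → 2 In(s) + 3 Zn²⁺(aq), so Q = [Zn²⁺(aq)]^3 / [In³⁺(aq)]^2 = 25.8 and log Q = 1.412.
Applying E = E° − (RT ln10/nF)·log Q gives +0.415 − (0.0592/6)(1.412) = +0.40 V.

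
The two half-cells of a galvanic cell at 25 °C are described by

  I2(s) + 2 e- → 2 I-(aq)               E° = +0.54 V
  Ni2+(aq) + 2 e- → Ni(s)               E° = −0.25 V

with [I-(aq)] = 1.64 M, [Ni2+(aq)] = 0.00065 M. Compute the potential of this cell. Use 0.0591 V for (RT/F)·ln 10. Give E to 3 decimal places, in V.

The I₂/I⁻ couple has the more positive E°, so it is the cathode; Ni²⁺/Ni is the anode.
E°cell = E°cat − E°an = +0.54 − (−0.25) = +0.79 V; n = 2.
The balanced reaction is I2(s) + Ni(s) → 2 I-(aq) + Ni2+(aq), so Q = [I-(aq)]^2·[Ni2+(aq)] = 0.00175 and log Q = −2.757.
By the Nernst equation, E = +0.79 − (0.0591/2)·(−2.757) = +0.871 V.

+0.871 V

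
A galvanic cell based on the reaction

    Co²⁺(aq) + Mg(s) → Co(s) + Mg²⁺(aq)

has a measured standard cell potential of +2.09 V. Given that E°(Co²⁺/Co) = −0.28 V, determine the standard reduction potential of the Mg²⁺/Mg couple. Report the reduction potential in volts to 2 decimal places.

In the reaction as written the Co²⁺/Co couple is reduced (cathode) and Mg²⁺/Mg is oxidized (anode), so E°cell = E°(Co²⁺/Co) − E°(Mg²⁺/Mg).
E°(Mg²⁺/Mg) = E°(cathode) − E°cell = −0.28 − (+2.09) = −2.37 V.

−2.37 V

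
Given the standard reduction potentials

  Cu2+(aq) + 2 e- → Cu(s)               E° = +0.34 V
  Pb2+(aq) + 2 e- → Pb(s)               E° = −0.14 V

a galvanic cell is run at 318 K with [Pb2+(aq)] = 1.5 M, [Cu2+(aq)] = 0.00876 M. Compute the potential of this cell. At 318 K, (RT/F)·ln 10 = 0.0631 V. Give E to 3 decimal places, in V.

+0.410 V

Cu²⁺/Cu is reduced (cathode, E° = +0.34 V) and Pb²⁺/Pb is oxidized (anode).
The standard potential is +0.34 − (−0.14) = +0.48 V and the balanced reaction transfers n = 2 electrons.
The balanced reaction is Cu2+(aq) + Pb(s) → Cu(s) + Pb2+(aq), so Q = [Pb2+(aq)] / [Cu2+(aq)] = 171 and log Q = 2.234.
Applying E = E° − (RT ln10/nF)·log Q gives +0.48 − (0.0631/2)(2.234) = +0.410 V.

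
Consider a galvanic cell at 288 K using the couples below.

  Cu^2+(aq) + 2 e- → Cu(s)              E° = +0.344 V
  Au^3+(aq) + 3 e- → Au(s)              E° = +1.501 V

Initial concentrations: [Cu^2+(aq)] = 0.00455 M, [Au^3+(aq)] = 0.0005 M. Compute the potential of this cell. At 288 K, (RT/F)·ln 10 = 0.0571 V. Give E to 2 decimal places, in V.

The Au³⁺/Au couple has the more positive E°, so it is the cathode; Cu²⁺/Cu is the anode.
The standard potential is +1.501 − (+0.344) = +1.157 V and the balanced reaction transfers n = 6 electrons.
For the overall reaction 2 Au^3+(aq) + 3 Cu(s) → 2 Au(s) + 3 Cu^2+(aq), Q = [Cu^2+(aq)]^3 / [Au^3+(aq)]^2 = 0.377, giving log Q = −0.424.
Applying E = E° − (RT ln10/nF)·log Q gives +1.157 − (0.0571/6)(−0.424) = +1.16 V.

+1.16 V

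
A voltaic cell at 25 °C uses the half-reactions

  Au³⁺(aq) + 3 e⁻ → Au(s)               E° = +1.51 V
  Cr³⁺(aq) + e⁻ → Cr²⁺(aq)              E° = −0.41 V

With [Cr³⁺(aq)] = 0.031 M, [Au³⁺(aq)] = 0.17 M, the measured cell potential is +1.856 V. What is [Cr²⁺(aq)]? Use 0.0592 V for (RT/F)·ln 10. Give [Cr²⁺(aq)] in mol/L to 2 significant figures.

Au³⁺/Au is the cathode (higher E°); E°cell = +1.51 − (−0.41) = +1.92 V with n = 3.
Rearranging E = E° − (0.0592/n)·log Q gives log Q = 3(+1.92 − (+1.856))/0.0592 = 3.243.
Balancing electrons gives Au³⁺(aq) + 3 Cr²⁺(aq) → Au(s) + 3 Cr³⁺(aq); thus Q = [Cr³⁺(aq)]^3 / ([Au³⁺(aq)]·[Cr²⁺(aq)]^3).
Substituting the known concentrations and solving, log [Cr²⁺(aq)] = −2.333 and [Cr²⁺(aq)] = 0.0046 M.

0.0046 M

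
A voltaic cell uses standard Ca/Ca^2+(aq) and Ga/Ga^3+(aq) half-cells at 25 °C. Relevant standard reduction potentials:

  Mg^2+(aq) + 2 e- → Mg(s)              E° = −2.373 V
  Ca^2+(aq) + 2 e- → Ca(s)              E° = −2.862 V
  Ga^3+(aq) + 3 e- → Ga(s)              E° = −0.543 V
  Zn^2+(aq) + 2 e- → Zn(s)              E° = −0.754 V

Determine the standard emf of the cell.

+2.319 V

Of the two couples in this cell, the one with the more positive reduction potential is reduced at the cathode: here that is Ga³⁺/Ga (−0.543 V); Ca²⁺/Ca (−2.862 V) is the anode.
E°cell = E°(cathode) − E°(anode) = −0.543 − (−2.862) = +2.319 V.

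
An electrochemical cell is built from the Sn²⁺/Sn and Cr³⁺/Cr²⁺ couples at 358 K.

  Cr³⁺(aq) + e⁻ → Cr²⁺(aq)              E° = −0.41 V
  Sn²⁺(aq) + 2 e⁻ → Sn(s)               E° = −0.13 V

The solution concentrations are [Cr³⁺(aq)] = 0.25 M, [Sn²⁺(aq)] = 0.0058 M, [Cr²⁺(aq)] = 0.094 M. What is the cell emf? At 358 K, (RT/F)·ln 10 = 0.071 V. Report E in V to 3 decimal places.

+0.170 V

Since E°(Sn²⁺/Sn) > E°(Cr³⁺/Cr²⁺), Sn²⁺/Sn serves as the cathode.
E°cell = E°cat − E°an = −0.13 − (−0.41) = +0.28 V; n = 2.
For the overall reaction Sn²⁺(aq) + 2 Cr²⁺(aq) → Sn(s) + 2 Cr³⁺(aq), Q = [Cr³⁺(aq)]^2 / ([Sn²⁺(aq)]·[Cr²⁺(aq)]^2) = 1.22×10^3, giving log Q = 3.086.
By the Nernst equation, E = +0.28 − (0.071/2)·(3.086) = +0.170 V.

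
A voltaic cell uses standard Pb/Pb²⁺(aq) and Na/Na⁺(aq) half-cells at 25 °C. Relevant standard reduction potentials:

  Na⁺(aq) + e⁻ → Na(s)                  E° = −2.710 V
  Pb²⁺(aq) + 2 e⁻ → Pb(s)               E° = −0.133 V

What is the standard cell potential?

Of the two couples in this cell, the one with the more positive reduction potential is reduced at the cathode: here that is Pb²⁺/Pb (−0.133 V); Na⁺/Na (−2.710 V) is the anode.
E°cell = E°(cathode) − E°(anode) = −0.133 − (−2.710) = +2.577 V.

+2.577 V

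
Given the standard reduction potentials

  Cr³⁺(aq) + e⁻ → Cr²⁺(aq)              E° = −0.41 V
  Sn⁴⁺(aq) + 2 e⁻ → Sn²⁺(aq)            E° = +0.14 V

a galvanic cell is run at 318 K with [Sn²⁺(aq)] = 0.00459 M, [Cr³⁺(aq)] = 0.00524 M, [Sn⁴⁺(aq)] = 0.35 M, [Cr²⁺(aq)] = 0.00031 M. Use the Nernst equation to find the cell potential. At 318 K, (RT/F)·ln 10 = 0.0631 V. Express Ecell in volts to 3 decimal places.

+0.532 V

The Sn⁴⁺/Sn²⁺ couple has the more positive E°, so it is the cathode; Cr³⁺/Cr²⁺ is the anode.
The standard potential is +0.14 − (−0.41) = +0.55 V and the balanced reaction transfers n = 2 electrons.
Balancing gives Sn⁴⁺(aq) + 2 Cr²⁺(aq) → Sn²⁺(aq) + 2 Cr³⁺(aq); hence Q = ([Sn²⁺(aq)]·[Cr³⁺(aq)]^2) / ([Sn⁴⁺(aq)]·[Cr²⁺(aq)]^2) = 3.75 (log Q = 0.574).
By the Nernst equation, E = +0.55 − (0.0631/2)·(0.574) = +0.532 V.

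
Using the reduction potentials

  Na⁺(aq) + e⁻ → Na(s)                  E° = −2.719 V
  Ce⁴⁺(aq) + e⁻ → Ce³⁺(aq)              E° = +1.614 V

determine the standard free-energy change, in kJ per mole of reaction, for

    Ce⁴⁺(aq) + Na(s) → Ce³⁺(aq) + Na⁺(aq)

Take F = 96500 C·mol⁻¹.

In the reaction as written Ce⁴⁺(aq) is reduced, so the Ce⁴⁺/Ce³⁺ couple is the cathode and Na⁺/Na is the anode.
E°cell = +1.614 − (−2.719) = +4.333 V; balancing electrons gives n = 1.
ΔG° = −nFE°cell = −(1)(96500)(+4.333) J/mol = −418 kJ/mol.

−418 kJ/mol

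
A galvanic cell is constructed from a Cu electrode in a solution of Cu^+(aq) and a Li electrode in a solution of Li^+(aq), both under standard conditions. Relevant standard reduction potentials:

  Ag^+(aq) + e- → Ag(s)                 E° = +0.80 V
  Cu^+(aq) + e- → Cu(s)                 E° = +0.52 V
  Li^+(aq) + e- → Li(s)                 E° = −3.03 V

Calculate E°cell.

+3.55 V

The Cu⁺/Cu couple has the higher E°, so Cu ion is reduced (cathode) and Li is oxidized (anode).
E°cell = E°(cathode) − E°(anode) = +0.52 − (−3.03) = +3.55 V.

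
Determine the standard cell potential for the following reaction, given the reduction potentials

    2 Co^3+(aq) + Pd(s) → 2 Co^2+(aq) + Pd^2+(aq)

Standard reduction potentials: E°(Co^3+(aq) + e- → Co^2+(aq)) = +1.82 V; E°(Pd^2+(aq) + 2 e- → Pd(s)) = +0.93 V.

+0.89 V

Co^3+(aq) gains electrons, so the Co³⁺/Co²⁺ couple is the cathode; the Pd²⁺/Pd couple is the anode.
E°cell = E°(cathode) − E°(anode) = +1.82 − (+0.93) = +0.89 V.
The positive value indicates the reaction is spontaneous as written.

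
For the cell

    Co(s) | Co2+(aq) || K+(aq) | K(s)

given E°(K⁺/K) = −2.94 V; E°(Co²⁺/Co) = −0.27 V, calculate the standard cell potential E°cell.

−2.67 V

By convention the left-hand electrode in cell notation is the anode (oxidation) and the right-hand electrode is the cathode (reduction).
E°cell = E°(right) − E°(left) = −2.94 − (−0.27) = −2.67 V.
The negative sign shows that, as written, the cell would require an external voltage to drive the reaction.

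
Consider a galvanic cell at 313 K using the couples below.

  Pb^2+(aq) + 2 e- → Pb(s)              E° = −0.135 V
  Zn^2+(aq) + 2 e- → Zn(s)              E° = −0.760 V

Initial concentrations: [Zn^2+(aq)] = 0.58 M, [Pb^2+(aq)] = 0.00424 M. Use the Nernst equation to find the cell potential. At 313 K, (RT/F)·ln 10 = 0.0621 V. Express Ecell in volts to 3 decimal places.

+0.559 V

The Pb²⁺/Pb couple has the more positive E°, so it is the cathode; Zn²⁺/Zn is the anode.
The standard potential is −0.135 − (−0.760) = +0.625 V and the balanced reaction transfers n = 2 electrons.
The balanced reaction is Pb^2+(aq) + Zn(s) → Pb(s) + Zn^2+(aq), so Q = [Zn^2+(aq)] / [Pb^2+(aq)] = 137 and log Q = 2.136.
Applying E = E° − (RT ln10/nF)·log Q gives +0.625 − (0.0621/2)(2.136) = +0.559 V.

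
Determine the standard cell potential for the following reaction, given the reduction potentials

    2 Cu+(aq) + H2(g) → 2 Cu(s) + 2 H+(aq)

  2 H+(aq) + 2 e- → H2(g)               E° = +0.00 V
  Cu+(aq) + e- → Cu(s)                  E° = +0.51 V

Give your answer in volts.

In the reaction as written, Cu+(aq) is reduced (cathode) and H+(aq) is produced by oxidation at the anode.
E°cell = E°(cathode) − E°(anode) = +0.51 − (+0.00) = +0.51 V.
The positive value indicates the reaction is spontaneous as written.

+0.51 V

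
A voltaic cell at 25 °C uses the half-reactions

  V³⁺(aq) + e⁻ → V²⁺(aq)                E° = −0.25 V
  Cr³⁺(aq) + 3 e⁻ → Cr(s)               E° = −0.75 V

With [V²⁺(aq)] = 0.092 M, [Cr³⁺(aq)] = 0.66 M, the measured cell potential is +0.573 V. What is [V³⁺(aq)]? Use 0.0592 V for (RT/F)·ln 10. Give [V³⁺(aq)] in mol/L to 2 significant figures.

1.4 M

V³⁺/V²⁺ is the cathode (higher E°); E°cell = −0.25 − (−0.75) = +0.50 V with n = 3.
Rearranging E = E° − (0.0592/n)·log Q gives log Q = 3(+0.50 − (+0.573))/0.0592 = −3.699.
For 3 V³⁺(aq) + Cr(s) → 3 V²⁺(aq) + Cr³⁺(aq), the reaction quotient is Q = ([V²⁺(aq)]^3·[Cr³⁺(aq)]) / [V³⁺(aq)]^3.
Solving for the unknown gives log [V³⁺(aq)] = 0.137, so [V³⁺(aq)] ≈ 1.4 M.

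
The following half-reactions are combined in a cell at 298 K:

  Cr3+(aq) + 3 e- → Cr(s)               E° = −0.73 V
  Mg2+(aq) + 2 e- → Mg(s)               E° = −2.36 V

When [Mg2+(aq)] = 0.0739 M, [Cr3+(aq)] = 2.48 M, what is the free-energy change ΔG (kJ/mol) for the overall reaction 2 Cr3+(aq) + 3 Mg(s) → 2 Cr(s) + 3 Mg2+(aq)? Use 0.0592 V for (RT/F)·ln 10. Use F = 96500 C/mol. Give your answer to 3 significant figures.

−968 kJ/mol

With Cr³⁺/Cr reduced at the cathode, E°cell = −0.73 − (−2.36) = +1.63 V and n = 6.
The reaction quotient is [Mg2+(aq)]^3 / [Cr3+(aq)]^2 = 6.56×10^−5; by Nernst, E = +1.63 − (0.0592/6)(−4.183) = +1.6713 V.
ΔG = −nFE = −(6)(96500)(+1.6713) J/mol = −968 kJ/mol.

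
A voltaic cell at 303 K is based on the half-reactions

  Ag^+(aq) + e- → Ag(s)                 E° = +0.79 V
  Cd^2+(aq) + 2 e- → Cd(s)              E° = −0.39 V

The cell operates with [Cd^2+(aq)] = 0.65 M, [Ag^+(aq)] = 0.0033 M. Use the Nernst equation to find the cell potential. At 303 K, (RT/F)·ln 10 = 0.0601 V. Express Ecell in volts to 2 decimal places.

The Ag⁺/Ag couple has the more positive E°, so it is the cathode; Cd²⁺/Cd is the anode.
E°cell = E°cat − E°an = +0.79 − (−0.39) = +1.18 V; n = 2.
For the overall reaction 2 Ag^+(aq) + Cd(s) → 2 Ag(s) + Cd^2+(aq), Q = [Cd^2+(aq)] / [Ag^+(aq)]^2 = 5.97×10^4, giving log Q = 4.776.
E = E° − (0.0601/n)·log Q = +1.18 − (0.0601/2)(4.776) = +1.04 V.

+1.04 V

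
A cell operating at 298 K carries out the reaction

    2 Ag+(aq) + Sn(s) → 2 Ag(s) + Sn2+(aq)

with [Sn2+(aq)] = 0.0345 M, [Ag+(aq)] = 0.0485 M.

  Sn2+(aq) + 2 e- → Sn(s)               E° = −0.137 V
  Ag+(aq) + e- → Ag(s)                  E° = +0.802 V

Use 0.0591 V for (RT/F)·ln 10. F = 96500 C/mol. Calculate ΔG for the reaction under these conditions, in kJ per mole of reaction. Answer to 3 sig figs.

E°cell = +0.802 − (−0.137) = +0.939 V; the balanced reaction transfers n = 2 electrons.
The reaction quotient is [Sn2+(aq)] / [Ag+(aq)]^2 = 14.7; by Nernst, E = +0.939 − (0.0591/2)(1.166) = +0.9045 V.
Finally ΔG = −nFE = −(2)(96500 C/mol)(+0.9045 V) = −175 kJ/mol.

−175 kJ/mol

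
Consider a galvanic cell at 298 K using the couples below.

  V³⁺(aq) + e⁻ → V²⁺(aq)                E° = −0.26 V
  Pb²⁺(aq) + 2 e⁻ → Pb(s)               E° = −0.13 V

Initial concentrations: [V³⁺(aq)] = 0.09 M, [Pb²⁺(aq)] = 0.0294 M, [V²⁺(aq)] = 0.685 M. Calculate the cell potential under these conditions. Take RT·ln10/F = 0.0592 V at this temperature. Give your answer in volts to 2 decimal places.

The Pb²⁺/Pb couple has the more positive E°, so it is the cathode; V³⁺/V²⁺ is the anode.
The standard potential is −0.13 − (−0.26) = +0.13 V and the balanced reaction transfers n = 2 electrons.
The balanced reaction is Pb²⁺(aq) + 2 V²⁺(aq) → Pb(s) + 2 V³⁺(aq), so Q = [V³⁺(aq)]^2 / ([Pb²⁺(aq)]·[V²⁺(aq)]^2) = 0.587 and log Q = −0.231.
By the Nernst equation, E = +0.13 − (0.0592/2)·(−0.231) = +0.14 V.

+0.14 V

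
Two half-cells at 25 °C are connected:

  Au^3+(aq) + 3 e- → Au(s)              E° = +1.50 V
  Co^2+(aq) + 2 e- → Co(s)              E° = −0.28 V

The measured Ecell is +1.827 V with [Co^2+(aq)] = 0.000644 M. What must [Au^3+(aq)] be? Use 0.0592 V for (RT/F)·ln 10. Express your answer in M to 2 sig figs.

The Au³⁺/Au couple has the larger reduction potential, so it is the cathode: E°cell = +1.50 − (−0.28) = +1.78 V and n = 6.
Rearranging E = E° − (0.0592/n)·log Q gives log Q = 6(+1.78 − (+1.827))/0.0592 = −4.764.
For 2 Au^3+(aq) + 3 Co(s) → 2 Au(s) + 3 Co^2+(aq), the reaction quotient is Q = [Co^2+(aq)]^3 / [Au^3+(aq)]^2.
Isolating [Au^3+(aq)] in Q = 10^{−4.764} yields log [Au^3+(aq)] = −2.405, i.e. 0.0039 M.

0.0039 M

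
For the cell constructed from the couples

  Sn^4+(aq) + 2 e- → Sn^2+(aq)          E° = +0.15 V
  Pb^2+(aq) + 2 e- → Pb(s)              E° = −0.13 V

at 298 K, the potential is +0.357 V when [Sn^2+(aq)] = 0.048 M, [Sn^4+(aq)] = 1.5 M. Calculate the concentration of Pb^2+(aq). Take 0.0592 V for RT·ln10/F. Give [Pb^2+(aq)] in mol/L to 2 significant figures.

Sn⁴⁺/Sn²⁺ is the cathode (higher E°); E°cell = +0.15 − (−0.13) = +0.28 V with n = 2.
Since E = E° − (0.0592/n)·log Q, log Q = n(E° − E)/0.0592 = −2.601.
For Sn^4+(aq) + Pb(s) → Sn^2+(aq) + Pb^2+(aq), the reaction quotient is Q = ([Sn^2+(aq)]·[Pb^2+(aq)]) / [Sn^4+(aq)].
Solving for the unknown gives log [Pb^2+(aq)] = −1.106, so [Pb^2+(aq)] ≈ 0.078 M.

0.078 M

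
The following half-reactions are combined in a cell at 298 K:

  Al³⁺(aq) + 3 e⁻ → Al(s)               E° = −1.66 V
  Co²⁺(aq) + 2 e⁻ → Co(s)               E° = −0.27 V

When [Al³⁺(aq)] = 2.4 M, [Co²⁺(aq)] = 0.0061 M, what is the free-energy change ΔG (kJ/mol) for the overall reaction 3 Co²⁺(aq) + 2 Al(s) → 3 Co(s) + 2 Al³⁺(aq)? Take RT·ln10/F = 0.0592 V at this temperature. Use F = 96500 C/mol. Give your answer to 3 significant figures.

−762 kJ/mol

With Co²⁺/Co reduced at the cathode, E°cell = −0.27 − (−1.66) = +1.39 V and n = 6.
Q = [Al³⁺(aq)]^2 / [Co²⁺(aq)]^3 = 2.54×10^7, so log Q = 7.404 and E = +1.39 − (0.0592/6)(7.404) = +1.3169 V.
Finally ΔG = −nFE = −(6)(96500 C/mol)(+1.3169 V) = −762 kJ/mol.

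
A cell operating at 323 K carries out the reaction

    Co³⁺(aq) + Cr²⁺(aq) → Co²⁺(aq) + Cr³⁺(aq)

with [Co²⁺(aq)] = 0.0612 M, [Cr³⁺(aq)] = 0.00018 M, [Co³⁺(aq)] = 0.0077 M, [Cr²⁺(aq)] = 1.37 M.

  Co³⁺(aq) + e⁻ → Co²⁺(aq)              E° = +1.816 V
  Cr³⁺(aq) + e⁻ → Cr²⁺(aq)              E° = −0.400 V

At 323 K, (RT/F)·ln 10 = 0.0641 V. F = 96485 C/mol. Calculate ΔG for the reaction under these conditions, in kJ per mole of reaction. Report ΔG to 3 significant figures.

The standard cell potential is +1.816 − (−0.400) = +2.216 V, with n = 1 electron in the balanced equation.
Here Q = ([Co²⁺(aq)]·[Cr³⁺(aq)]) / ([Co³⁺(aq)]·[Cr²⁺(aq)]) = 0.00104 (log Q = −2.981), giving E = +2.216 − (0.0641/1)·(−2.981) = +2.4071 V.
ΔG = −nFE = −(1)(96485)(+2.4071) J/mol = −232 kJ/mol.

−232 kJ/mol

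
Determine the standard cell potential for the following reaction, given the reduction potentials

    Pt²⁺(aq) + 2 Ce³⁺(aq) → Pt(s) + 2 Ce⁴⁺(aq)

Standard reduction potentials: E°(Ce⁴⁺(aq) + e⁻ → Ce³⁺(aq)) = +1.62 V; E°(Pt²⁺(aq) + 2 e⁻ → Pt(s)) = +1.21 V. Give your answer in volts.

−0.41 V

In the reaction as written, Pt²⁺(aq) is reduced (cathode) and Ce⁴⁺(aq) is produced by oxidation at the anode.
E°cell = E°(cathode) − E°(anode) = +1.21 − (+1.62) = −0.41 V.
The negative E°cell means the reaction is non-spontaneous in the direction written.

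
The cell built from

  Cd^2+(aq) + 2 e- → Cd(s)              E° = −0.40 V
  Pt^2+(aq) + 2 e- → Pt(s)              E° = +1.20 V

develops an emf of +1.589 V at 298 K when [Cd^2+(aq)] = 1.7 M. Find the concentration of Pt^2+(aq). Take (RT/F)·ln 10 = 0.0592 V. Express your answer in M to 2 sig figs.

0.72 M

With Pt²⁺/Pt at the cathode and Cd²⁺/Cd at the anode, E°cell = +1.20 − (−0.40) = +1.60 V (n = 2).
Since E = E° − (0.0592/n)·log Q, log Q = n(E° − E)/0.0592 = 0.372.
The balanced reaction is Pt^2+(aq) + Cd(s) → Pt(s) + Cd^2+(aq), so Q = [Cd^2+(aq)] / [Pt^2+(aq)].
Solving for the unknown gives log [Pt^2+(aq)] = −0.142, so [Pt^2+(aq)] ≈ 0.72 M.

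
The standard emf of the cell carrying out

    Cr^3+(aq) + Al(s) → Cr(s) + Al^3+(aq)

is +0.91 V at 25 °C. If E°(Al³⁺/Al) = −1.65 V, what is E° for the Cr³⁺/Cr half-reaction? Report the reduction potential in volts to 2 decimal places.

−0.74 V

In the reaction as written the Cr³⁺/Cr couple is reduced (cathode) and Al³⁺/Al is oxidized (anode), so E°cell = E°(Cr³⁺/Cr) − E°(Al³⁺/Al).
E°(Cr³⁺/Cr) = E°cell + E°(anode) = +0.91 + (−1.65) = −0.74 V.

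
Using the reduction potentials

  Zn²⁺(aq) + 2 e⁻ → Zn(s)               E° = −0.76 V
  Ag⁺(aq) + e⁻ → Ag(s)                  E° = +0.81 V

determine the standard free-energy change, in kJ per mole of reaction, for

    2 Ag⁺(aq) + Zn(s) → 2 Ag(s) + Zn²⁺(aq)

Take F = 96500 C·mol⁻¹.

−303 kJ/mol

In the reaction as written Ag⁺(aq) is reduced, so the Ag⁺/Ag couple is the cathode and Zn²⁺/Zn is the anode.
E°cell = +0.81 − (−0.76) = +1.57 V; balancing electrons gives n = 2.
ΔG° = −nFE°cell = −(2)(96500)(+1.57) J/mol = −303 kJ/mol.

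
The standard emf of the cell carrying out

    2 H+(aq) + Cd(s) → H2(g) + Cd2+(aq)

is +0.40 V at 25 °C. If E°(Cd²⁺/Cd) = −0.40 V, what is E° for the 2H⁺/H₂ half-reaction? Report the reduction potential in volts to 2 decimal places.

+0.00 V

In the reaction as written the 2H⁺/H₂ couple is reduced (cathode) and Cd²⁺/Cd is oxidized (anode), so E°cell = E°(2H⁺/H₂) − E°(Cd²⁺/Cd).
E°(2H⁺/H₂) = E°cell + E°(anode) = +0.40 + (−0.40) = +0.00 V.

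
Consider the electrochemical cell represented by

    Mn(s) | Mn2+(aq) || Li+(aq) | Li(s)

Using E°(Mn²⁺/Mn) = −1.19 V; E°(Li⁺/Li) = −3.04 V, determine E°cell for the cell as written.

By convention the left-hand electrode in cell notation is the anode (oxidation) and the right-hand electrode is the cathode (reduction).
E°cell = E°(right) − E°(left) = −3.04 − (−1.19) = −1.85 V.
The negative sign shows that, as written, the cell would require an external voltage to drive the reaction.

−1.85 V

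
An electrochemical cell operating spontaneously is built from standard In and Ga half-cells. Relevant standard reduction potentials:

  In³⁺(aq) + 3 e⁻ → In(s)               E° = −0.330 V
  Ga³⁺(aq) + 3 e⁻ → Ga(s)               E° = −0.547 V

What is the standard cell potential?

+0.217 V

The In³⁺/In couple has the higher E°, so In ion is reduced (cathode) and Ga is oxidized (anode).
E°cell = E°(cathode) − E°(anode) = −0.330 − (−0.547) = +0.217 V.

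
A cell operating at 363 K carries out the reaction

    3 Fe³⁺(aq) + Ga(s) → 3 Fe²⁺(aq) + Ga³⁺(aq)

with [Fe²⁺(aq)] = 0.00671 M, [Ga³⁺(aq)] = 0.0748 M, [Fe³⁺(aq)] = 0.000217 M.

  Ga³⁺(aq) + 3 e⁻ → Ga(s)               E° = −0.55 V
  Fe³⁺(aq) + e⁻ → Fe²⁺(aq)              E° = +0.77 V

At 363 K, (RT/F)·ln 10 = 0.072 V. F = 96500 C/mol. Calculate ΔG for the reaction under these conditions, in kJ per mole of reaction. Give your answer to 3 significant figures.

−359 kJ/mol

The standard cell potential is +0.77 − (−0.55) = +1.32 V, with n = 3 electrons in the balanced equation.
The reaction quotient is ([Fe²⁺(aq)]^3·[Ga³⁺(aq)]) / [Fe³⁺(aq)]^3 = 2.21×10^3; by Nernst, E = +1.32 − (0.072/3)(3.345) = +1.2397 V.
ΔG = −nFE = −(3)(96500)(+1.2397) J/mol = −359 kJ/mol.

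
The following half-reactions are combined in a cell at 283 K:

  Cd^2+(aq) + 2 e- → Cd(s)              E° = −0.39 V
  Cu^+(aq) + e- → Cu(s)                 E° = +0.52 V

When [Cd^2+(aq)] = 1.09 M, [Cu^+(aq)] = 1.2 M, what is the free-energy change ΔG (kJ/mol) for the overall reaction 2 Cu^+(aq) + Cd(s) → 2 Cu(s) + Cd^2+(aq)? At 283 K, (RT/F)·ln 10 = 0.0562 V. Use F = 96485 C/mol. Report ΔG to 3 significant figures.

−176 kJ/mol

E°cell = +0.52 − (−0.39) = +0.91 V; the balanced reaction transfers n = 2 electrons.
Q = [Cd^2+(aq)] / [Cu^+(aq)]^2 = 0.757, so log Q = −0.121 and E = +0.91 − (0.0562/2)(−0.121) = +0.9134 V.
Then ΔG = −nFE = −2 × 96485 × +0.9134 J/mol = −176 kJ/mol.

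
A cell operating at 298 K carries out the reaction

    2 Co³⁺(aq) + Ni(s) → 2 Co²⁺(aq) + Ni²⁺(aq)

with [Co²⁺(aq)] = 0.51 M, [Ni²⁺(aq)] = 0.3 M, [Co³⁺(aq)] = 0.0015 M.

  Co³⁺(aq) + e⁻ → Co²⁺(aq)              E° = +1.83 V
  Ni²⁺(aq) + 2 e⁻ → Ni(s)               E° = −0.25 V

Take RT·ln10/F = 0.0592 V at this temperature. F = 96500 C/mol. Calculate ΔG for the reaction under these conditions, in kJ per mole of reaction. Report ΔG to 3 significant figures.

−376 kJ/mol

With Co³⁺/Co²⁺ reduced at the cathode, E°cell = +1.83 − (−0.25) = +2.08 V and n = 2.
The reaction quotient is ([Co²⁺(aq)]^2·[Ni²⁺(aq)]) / [Co³⁺(aq)]^2 = 3.47×10^4; by Nernst, E = +2.08 − (0.0592/2)(4.540) = +1.9456 V.
Then ΔG = −nFE = −2 × 96500 × +1.9456 J/mol = −376 kJ/mol.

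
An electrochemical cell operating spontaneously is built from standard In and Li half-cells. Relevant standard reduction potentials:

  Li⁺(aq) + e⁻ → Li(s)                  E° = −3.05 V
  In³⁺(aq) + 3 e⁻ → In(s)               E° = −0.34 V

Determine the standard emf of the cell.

+2.71 V

The In³⁺/In couple has the higher E°, so In ion is reduced (cathode) and Li is oxidized (anode).
E°cell = E°(cathode) − E°(anode) = −0.34 − (−3.05) = +2.71 V.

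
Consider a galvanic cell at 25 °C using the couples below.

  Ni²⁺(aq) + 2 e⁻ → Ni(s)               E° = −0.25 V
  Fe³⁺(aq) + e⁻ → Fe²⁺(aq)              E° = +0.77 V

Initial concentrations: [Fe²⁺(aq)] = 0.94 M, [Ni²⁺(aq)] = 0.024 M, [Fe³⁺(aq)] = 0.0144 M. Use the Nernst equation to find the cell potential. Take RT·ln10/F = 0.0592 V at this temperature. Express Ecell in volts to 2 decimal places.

+0.96 V

Fe³⁺/Fe²⁺ is reduced (cathode, E° = +0.77 V) and Ni²⁺/Ni is oxidized (anode).
The standard potential is +0.77 − (−0.25) = +1.02 V and the balanced reaction transfers n = 2 electrons.
Balancing gives 2 Fe³⁺(aq) + Ni(s) → 2 Fe²⁺(aq) + Ni²⁺(aq); hence Q = ([Fe²⁺(aq)]^2·[Ni²⁺(aq)]) / [Fe³⁺(aq)]^2 = 102 (log Q = 2.010).
E = E° − (0.0592/n)·log Q = +1.02 − (0.0592/2)(2.010) = +0.96 V.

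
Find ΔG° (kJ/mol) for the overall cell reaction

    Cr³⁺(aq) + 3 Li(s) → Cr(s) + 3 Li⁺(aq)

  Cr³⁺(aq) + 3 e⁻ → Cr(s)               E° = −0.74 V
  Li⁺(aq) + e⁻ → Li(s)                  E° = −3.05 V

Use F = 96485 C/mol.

−669 kJ/mol

In the reaction as written Cr³⁺(aq) is reduced, so the Cr³⁺/Cr couple is the cathode and Li⁺/Li is the anode.
E°cell = −0.74 − (−3.05) = +2.31 V; balancing electrons gives n = 3.
ΔG° = −nFE°cell = −(3)(96485)(+2.31) J/mol = −669 kJ/mol.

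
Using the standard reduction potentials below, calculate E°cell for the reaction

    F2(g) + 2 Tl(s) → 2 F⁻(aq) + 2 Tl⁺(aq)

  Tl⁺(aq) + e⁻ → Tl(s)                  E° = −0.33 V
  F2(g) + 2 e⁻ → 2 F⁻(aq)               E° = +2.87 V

+3.20 V

F2(g) gains electrons, so the F₂/F⁻ couple is the cathode; the Tl⁺/Tl couple is the anode.
E°cell = E°(cathode) − E°(anode) = +2.87 − (−0.33) = +3.20 V.
The positive value indicates the reaction is spontaneous as written.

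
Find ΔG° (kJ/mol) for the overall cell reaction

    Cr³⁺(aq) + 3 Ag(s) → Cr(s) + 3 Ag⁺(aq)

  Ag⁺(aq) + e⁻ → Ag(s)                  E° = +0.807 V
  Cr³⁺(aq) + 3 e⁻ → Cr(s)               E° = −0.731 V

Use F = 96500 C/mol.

In the reaction as written Cr³⁺(aq) is reduced, so the Cr³⁺/Cr couple is the cathode and Ag⁺/Ag is the anode.
E°cell = −0.731 − (+0.807) = −1.538 V; balancing electrons gives n = 3.
ΔG° = −nFE°cell = −(3)(96500)(−1.538) J/mol = +445 kJ/mol.

+445 kJ/mol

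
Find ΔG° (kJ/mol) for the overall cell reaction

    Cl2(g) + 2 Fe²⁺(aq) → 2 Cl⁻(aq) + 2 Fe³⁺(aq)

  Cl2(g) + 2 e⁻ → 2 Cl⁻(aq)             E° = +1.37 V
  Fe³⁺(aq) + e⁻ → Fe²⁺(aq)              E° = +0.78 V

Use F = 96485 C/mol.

In the reaction as written Cl2(g) is reduced, so the Cl₂/Cl⁻ couple is the cathode and Fe³⁺/Fe²⁺ is the anode.
E°cell = +1.37 − (+0.78) = +0.59 V; balancing electrons gives n = 2.
ΔG° = −nFE°cell = −(2)(96485)(+0.59) J/mol = −114 kJ/mol.

−114 kJ/mol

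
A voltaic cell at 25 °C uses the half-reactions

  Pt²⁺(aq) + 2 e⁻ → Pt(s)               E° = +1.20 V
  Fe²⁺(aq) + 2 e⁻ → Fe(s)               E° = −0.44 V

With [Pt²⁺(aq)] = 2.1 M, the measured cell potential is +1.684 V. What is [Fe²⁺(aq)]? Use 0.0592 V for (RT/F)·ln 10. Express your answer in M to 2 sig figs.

With Pt²⁺/Pt at the cathode and Fe²⁺/Fe at the anode, E°cell = +1.20 − (−0.44) = +1.64 V (n = 2).
Since E = E° − (0.0592/n)·log Q, log Q = n(E° − E)/0.0592 = −1.486.
For Pt²⁺(aq) + Fe(s) → Pt(s) + Fe²⁺(aq), the reaction quotient is Q = [Fe²⁺(aq)] / [Pt²⁺(aq)].
Isolating [Fe²⁺(aq)] in Q = 10^{−1.486} yields log [Fe²⁺(aq)] = −1.164, i.e. 0.069 M.

0.069 M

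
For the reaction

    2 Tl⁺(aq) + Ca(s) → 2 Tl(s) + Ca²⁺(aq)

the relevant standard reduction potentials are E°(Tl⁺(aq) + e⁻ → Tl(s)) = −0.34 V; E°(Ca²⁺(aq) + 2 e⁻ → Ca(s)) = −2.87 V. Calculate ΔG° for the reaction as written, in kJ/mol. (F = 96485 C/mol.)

In the reaction as written Tl⁺(aq) is reduced, so the Tl⁺/Tl couple is the cathode and Ca²⁺/Ca is the anode.
E°cell = −0.34 − (−2.87) = +2.53 V; balancing electrons gives n = 2.
ΔG° = −nFE°cell = −(2)(96485)(+2.53) J/mol = −488 kJ/mol.

−488 kJ/mol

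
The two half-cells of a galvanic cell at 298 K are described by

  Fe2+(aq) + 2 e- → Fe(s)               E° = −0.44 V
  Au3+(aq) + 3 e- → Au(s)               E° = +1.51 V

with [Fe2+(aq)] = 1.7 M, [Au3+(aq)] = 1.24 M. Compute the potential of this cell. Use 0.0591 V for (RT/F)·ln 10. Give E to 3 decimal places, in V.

The Au³⁺/Au couple has the more positive E°, so it is the cathode; Fe²⁺/Fe is the anode.
E°cell = E°cat − E°an = +1.51 − (−0.44) = +1.95 V; n = 6.
Balancing gives 2 Au3+(aq) + 3 Fe(s) → 2 Au(s) + 3 Fe2+(aq); hence Q = [Fe2+(aq)]^3 / [Au3+(aq)]^2 = 3.2 (log Q = 0.505).
Applying E = E° − (RT ln10/nF)·log Q gives +1.95 − (0.0591/6)(0.505) = +1.945 V.

+1.945 V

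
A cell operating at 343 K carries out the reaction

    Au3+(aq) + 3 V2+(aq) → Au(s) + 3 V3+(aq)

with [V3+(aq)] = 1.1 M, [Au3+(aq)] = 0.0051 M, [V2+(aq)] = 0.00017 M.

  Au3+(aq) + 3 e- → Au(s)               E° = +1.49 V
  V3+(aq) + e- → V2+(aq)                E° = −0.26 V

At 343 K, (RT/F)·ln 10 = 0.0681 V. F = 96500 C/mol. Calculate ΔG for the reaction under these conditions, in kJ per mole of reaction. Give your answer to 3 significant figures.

E°cell = +1.49 − (−0.26) = +1.75 V; the balanced reaction transfers n = 3 electrons.
Here Q = [V3+(aq)]^3 / ([Au3+(aq)]·[V2+(aq)]^3) = 5.31×10^13 (log Q = 13.725), giving E = +1.75 − (0.0681/3)·(13.725) = +1.4384 V.
ΔG = −nFE = −(3)(96500)(+1.4384) J/mol = −416 kJ/mol.

−416 kJ/mol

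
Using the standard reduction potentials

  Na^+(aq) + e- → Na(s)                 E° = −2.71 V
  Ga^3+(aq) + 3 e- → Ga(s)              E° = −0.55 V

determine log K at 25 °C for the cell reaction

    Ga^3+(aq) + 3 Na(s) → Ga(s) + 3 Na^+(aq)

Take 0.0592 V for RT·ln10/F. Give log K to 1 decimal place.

log K = 109.5

The Ga³⁺/Ga couple is reduced (cathode); E°cell = −0.55 − (−2.71) = +2.16 V with n = 3.
At equilibrium E = 0, so log K = nE°cell / 0.0592 = (3)(+2.16) / 0.0592 = 109.5.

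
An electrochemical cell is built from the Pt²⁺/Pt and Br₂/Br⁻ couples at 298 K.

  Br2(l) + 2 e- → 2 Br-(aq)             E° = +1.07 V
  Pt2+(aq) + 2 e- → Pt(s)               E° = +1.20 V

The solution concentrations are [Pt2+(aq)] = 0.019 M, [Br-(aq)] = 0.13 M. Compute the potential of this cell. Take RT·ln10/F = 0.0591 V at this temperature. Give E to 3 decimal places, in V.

Pt²⁺/Pt is reduced (cathode, E° = +1.20 V) and Br₂/Br⁻ is oxidized (anode).
E°cell = E°cat − E°an = +1.20 − (+1.07) = +0.13 V; n = 2.
For the overall reaction Pt2+(aq) + 2 Br-(aq) → Pt(s) + Br2(l), Q = 1 / ([Pt2+(aq)]·[Br-(aq)]^2) = 3.11×10^3, giving log Q = 3.493.
E = E° − (0.0591/n)·log Q = +0.13 − (0.0591/2)(3.493) = +0.027 V.

+0.027 V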